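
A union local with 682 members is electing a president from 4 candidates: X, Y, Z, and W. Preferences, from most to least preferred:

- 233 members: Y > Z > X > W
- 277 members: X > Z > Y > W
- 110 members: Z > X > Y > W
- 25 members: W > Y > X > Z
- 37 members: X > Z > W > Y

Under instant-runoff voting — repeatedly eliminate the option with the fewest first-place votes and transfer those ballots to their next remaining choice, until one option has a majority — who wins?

Round 1: X 314, Y 233, Z 110, W 25. Eliminate W.
Round 2: X 314, Y 258, Z 110. Eliminate Z.
Round 3: X 424, Y 258. X has a majority.

X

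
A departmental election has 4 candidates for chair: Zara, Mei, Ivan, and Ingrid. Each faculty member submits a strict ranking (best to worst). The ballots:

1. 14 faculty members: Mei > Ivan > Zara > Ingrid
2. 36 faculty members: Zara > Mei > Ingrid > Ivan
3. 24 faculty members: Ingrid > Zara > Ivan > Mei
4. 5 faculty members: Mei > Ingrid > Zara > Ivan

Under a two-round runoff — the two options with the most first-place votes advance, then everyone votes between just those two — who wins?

Zara

Round 1 first-place votes: Zara 36, Mei 19, Ivan 0, Ingrid 24.
Zara and Ingrid advance.
Runoff: Zara is preferred to Ingrid by 50 voters; Ingrid by 29.
Zara wins the runoff.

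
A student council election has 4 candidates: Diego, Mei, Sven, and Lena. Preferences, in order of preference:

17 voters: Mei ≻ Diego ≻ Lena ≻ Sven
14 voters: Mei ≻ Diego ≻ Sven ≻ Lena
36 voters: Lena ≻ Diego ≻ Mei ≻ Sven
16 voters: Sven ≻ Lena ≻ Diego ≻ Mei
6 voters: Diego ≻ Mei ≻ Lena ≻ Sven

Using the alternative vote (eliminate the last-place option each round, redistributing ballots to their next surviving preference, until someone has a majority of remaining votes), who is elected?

Lena

Round 1: Diego 6, Mei 31, Sven 16, Lena 36. Eliminate Diego.
Round 2: Mei 37, Sven 16, Lena 36. Eliminate Sven.
Round 3: Mei 37, Lena 52. Lena has a majority.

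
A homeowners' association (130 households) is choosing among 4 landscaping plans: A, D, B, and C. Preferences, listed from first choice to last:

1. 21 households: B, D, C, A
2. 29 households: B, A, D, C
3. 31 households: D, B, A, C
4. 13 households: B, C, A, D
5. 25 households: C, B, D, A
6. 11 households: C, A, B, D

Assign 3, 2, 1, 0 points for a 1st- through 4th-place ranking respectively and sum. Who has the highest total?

A: 21·0 + 29·2 + 31·1 + 13·1 + 25·0 + 11·2 = 124
D: 21·2 + 29·1 + 31·3 + 13·0 + 25·1 + 11·0 = 189
B: 21·3 + 29·3 + 31·2 + 13·3 + 25·2 + 11·1 = 312
C: 21·1 + 29·0 + 31·0 + 13·2 + 25·3 + 11·3 = 155
B has the highest Borda score (312).

B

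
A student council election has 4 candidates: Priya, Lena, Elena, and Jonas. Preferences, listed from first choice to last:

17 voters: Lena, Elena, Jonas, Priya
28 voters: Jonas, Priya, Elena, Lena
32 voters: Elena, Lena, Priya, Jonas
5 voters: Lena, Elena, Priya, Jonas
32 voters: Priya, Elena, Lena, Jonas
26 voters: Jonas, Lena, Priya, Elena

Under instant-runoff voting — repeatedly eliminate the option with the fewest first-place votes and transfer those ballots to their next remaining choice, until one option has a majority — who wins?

Elena

Round 1: Priya 32, Lena 22, Elena 32, Jonas 54. Eliminate Lena.
Round 2: Priya 32, Elena 54, Jonas 54. Eliminate Priya.
Round 3: Elena 86, Jonas 54. Elena has a majority.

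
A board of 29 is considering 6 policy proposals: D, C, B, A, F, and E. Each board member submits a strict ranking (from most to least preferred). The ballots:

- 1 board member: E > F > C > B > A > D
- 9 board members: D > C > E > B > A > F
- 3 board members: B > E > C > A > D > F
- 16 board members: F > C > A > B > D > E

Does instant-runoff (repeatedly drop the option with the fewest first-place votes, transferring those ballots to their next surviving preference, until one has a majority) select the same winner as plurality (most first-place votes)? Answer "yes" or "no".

yes

Instant-runoff — R1 D 9, C 0, B 3, A 0, F 16, E 1 (F winner). Winner: F.
Plurality — first-place votes: D 9, C 0, B 3, A 0, F 16, E 1. Winner: F.
The two methods agree.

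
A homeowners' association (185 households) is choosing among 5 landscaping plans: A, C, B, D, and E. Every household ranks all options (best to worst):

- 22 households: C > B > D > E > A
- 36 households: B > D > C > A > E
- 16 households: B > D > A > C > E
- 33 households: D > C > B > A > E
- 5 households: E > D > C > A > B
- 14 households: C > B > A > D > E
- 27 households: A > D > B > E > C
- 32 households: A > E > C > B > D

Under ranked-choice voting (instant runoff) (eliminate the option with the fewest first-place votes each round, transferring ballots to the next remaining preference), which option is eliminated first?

Round 1: A 59, C 36, B 52, D 33, E 5. Eliminate E.

E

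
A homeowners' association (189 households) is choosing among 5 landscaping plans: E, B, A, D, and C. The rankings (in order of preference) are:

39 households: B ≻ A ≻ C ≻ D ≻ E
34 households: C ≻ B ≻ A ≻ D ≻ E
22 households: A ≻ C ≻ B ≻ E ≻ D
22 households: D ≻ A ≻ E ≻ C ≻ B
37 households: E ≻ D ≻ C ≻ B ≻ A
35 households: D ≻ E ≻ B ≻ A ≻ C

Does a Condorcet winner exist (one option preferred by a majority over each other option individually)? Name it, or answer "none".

none

Checking pairwise contests:
B beats E 95–94.
C beats B 115–74.
B beats A 145–44.
B beats D 95–94.
A beats C 118–71.
Every option loses at least one head-to-head, so there is no Condorcet winner.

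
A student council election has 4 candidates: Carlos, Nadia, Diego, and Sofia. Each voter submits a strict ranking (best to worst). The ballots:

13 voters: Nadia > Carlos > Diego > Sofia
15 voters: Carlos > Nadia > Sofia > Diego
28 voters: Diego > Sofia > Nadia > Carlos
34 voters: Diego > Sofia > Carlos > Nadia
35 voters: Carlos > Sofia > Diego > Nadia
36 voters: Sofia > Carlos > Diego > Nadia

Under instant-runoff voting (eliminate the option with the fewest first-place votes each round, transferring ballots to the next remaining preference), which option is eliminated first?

Nadia

Round 1: Carlos 50, Nadia 13, Diego 62, Sofia 36. Eliminate Nadia.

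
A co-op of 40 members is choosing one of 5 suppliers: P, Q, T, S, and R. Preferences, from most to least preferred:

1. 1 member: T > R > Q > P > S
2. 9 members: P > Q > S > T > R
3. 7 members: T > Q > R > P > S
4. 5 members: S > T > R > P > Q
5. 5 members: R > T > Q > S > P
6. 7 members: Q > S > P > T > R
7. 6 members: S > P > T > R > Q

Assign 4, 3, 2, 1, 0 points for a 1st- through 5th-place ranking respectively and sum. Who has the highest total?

T

P: 1·1 + 9·4 + 7·1 + 5·1 + 5·0 + 7·2 + 6·3 = 81
Q: 1·2 + 9·3 + 7·3 + 5·0 + 5·2 + 7·4 + 6·0 = 88
T: 1·4 + 9·1 + 7·4 + 5·3 + 5·3 + 7·1 + 6·2 = 90
S: 1·0 + 9·2 + 7·0 + 5·4 + 5·1 + 7·3 + 6·4 = 88
R: 1·3 + 9·0 + 7·2 + 5·2 + 5·4 + 7·0 + 6·1 = 53
T has the highest Borda score (90).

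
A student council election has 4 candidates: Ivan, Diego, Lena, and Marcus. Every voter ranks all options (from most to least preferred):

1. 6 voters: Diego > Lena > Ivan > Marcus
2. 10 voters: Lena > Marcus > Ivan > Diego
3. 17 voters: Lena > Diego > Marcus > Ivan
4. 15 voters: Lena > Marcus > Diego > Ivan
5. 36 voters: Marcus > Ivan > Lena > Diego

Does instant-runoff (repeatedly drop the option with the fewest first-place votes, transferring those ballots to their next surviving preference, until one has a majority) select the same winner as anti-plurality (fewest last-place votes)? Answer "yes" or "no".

Instant-runoff — R1 Ivan 0, Diego 6, Lena 42, Marcus 36 (Ivan out); R2 Diego 6, Lena 42, Marcus 36 (Diego out); R3 Lena 48, Marcus 36 (Lena winner). Winner: Lena.
Anti-plurality — last-place votes: Ivan 32, Diego 46, Lena 0, Marcus 6. Winner: Lena.
The two methods agree.

yes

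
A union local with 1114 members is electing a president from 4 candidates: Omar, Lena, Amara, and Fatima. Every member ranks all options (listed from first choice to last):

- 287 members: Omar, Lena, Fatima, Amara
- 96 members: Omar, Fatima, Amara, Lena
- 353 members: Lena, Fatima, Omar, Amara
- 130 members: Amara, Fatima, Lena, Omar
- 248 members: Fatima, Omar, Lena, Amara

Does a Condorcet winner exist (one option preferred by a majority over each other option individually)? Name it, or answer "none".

none

Checking pairwise contests:
Fatima beats Omar 731–383.
Omar beats Lena 631–483.
Omar beats Amara 984–130.
Lena beats Fatima 640–474.
Every option loses at least one head-to-head, so there is no Condorcet winner.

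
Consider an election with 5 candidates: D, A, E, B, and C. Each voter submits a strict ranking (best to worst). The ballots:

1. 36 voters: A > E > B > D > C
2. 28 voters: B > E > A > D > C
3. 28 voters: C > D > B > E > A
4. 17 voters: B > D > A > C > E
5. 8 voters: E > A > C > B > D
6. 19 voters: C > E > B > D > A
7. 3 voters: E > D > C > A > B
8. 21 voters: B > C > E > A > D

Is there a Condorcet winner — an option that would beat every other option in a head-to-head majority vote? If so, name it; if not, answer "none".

B vs D: 129–31 for B.
B vs A: 113–47 for B.
B vs E: 94–66 for B.
B vs C: 102–58 for B.
B beats every other option head-to-head.

B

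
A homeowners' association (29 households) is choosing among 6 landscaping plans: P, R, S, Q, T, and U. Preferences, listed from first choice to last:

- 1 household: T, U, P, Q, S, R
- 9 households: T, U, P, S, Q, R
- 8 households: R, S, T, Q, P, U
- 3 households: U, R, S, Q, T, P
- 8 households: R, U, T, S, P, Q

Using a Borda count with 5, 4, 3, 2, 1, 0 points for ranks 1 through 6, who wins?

T

P: 1·3 + 9·3 + 8·1 + 3·0 + 8·1 = 46
R: 1·0 + 9·0 + 8·5 + 3·4 + 8·5 = 92
S: 1·1 + 9·2 + 8·4 + 3·3 + 8·2 = 76
Q: 1·2 + 9·1 + 8·2 + 3·2 + 8·0 = 33
T: 1·5 + 9·5 + 8·3 + 3·1 + 8·3 = 101
U: 1·4 + 9·4 + 8·0 + 3·5 + 8·4 = 87
T has the highest Borda score (101).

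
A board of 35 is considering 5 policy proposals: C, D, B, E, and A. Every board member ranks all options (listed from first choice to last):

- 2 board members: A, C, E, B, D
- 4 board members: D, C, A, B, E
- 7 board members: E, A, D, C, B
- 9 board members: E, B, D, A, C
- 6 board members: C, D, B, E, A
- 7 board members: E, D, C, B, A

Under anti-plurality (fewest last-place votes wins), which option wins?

D

Last-place votes: C 9, D 2, B 7, E 4, A 13.
D is ranked last by the fewest voters, so D wins.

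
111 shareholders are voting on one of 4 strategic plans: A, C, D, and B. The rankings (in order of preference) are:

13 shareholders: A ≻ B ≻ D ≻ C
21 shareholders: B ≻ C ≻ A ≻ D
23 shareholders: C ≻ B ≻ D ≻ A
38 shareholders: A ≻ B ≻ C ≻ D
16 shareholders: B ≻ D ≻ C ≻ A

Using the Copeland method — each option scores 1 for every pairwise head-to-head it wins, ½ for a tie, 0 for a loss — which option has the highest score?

B

A: beats D; loses to C and B → score 1.
C: beats A and D; loses to B → score 2.
D: loses to A, C, and B → score 0.
B: beats A, C, and D → score 3.
B has the best pairwise record.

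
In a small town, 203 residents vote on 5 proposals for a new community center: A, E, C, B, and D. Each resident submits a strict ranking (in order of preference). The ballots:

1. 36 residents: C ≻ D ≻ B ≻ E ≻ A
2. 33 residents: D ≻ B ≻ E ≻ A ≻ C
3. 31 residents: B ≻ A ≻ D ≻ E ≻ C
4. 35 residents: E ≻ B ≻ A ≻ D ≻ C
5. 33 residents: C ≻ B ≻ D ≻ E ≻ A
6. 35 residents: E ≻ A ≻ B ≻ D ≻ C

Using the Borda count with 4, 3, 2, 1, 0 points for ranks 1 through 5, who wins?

A: 36·0 + 33·1 + 31·3 + 35·2 + 33·0 + 35·3 = 301
E: 36·1 + 33·2 + 31·1 + 35·4 + 33·1 + 35·4 = 446
C: 36·4 + 33·0 + 31·0 + 35·0 + 33·4 + 35·0 = 276
B: 36·2 + 33·3 + 31·4 + 35·3 + 33·3 + 35·2 = 569
D: 36·3 + 33·4 + 31·2 + 35·1 + 33·2 + 35·1 = 438
B has the highest Borda score (569).

B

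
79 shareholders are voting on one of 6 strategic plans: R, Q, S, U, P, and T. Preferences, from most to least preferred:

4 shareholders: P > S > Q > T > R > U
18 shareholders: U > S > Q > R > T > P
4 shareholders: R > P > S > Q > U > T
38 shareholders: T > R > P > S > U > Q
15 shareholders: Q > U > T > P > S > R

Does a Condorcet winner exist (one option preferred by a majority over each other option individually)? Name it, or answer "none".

Checking pairwise contests:
T beats R 57–22.
R beats Q 42–37.
R beats S 42–37.
R beats U 46–33.
R beats P 60–19.
Q beats T 41–38.
Every option loses at least one head-to-head, so there is no Condorcet winner.

none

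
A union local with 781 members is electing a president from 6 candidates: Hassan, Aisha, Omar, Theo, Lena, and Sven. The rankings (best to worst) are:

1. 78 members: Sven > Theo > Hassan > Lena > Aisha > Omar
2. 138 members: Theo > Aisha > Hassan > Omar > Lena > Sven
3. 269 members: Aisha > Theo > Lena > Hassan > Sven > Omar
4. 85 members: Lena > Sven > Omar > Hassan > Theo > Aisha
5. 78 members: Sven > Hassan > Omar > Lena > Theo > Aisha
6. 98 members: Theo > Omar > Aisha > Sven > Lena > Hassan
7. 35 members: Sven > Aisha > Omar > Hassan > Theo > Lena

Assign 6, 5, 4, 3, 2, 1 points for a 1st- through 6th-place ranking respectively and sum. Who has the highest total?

Theo

Hassan: 78·4 + 138·4 + 269·3 + 85·3 + 78·5 + 98·1 + 35·3 = 2519
Aisha: 78·2 + 138·5 + 269·6 + 85·1 + 78·1 + 98·4 + 35·5 = 3190
Omar: 78·1 + 138·3 + 269·1 + 85·4 + 78·4 + 98·5 + 35·4 = 2043
Theo: 78·5 + 138·6 + 269·5 + 85·2 + 78·2 + 98·6 + 35·2 = 3547
Lena: 78·3 + 138·2 + 269·4 + 85·6 + 78·3 + 98·2 + 35·1 = 2561
Sven: 78·6 + 138·1 + 269·2 + 85·5 + 78·6 + 98·3 + 35·6 = 2541
Theo has the highest Borda score (3547).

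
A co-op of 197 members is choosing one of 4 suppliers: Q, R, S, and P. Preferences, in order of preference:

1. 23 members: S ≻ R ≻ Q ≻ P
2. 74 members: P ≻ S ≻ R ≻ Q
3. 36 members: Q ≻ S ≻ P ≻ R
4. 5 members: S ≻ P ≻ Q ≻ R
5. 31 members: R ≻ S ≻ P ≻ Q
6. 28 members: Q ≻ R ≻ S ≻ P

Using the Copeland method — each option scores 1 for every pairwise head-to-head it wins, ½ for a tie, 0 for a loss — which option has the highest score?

S

Q: loses to R, S, and P → score 0.
R: beats Q; loses to S and P → score 1.
S: beats Q, R, and P → score 3.
P: beats Q and R; loses to S → score 2.
S has the best pairwise record.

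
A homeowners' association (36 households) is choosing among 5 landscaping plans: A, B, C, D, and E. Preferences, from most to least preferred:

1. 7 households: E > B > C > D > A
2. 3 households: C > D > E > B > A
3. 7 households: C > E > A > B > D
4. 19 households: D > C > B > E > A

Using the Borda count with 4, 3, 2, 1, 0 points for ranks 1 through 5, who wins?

C

A: 7·0 + 3·0 + 7·2 + 19·0 = 14
B: 7·3 + 3·1 + 7·1 + 19·2 = 69
C: 7·2 + 3·4 + 7·4 + 19·3 = 111
D: 7·1 + 3·3 + 7·0 + 19·4 = 92
E: 7·4 + 3·2 + 7·3 + 19·1 = 74
C has the highest Borda score (111).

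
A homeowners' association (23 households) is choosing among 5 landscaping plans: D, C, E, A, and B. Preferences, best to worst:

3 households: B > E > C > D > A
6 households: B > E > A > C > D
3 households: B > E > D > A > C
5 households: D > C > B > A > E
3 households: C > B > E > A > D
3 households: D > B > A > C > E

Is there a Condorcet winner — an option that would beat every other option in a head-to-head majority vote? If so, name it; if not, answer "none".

B vs D: 15–8 for B.
B vs C: 15–8 for B.
B vs E: 23–0 for B.
B vs A: 23–0 for B.
B beats every other option head-to-head.

B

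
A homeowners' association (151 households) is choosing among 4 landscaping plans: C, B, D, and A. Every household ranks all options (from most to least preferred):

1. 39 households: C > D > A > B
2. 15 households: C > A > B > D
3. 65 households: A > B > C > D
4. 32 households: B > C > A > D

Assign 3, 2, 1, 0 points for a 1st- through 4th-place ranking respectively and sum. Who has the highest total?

A

C: 39·3 + 15·3 + 65·1 + 32·2 = 291
B: 39·0 + 15·1 + 65·2 + 32·3 = 241
D: 39·2 + 15·0 + 65·0 + 32·0 = 78
A: 39·1 + 15·2 + 65·3 + 32·1 = 296
A has the highest Borda score (296).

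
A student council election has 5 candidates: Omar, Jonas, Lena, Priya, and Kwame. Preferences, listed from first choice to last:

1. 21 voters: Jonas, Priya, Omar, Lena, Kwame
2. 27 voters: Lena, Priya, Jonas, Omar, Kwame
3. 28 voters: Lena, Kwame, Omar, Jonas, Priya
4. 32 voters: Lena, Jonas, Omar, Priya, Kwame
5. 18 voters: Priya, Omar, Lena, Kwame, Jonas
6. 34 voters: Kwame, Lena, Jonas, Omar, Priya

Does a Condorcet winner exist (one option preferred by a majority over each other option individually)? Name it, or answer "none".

Lena

Lena vs Omar: 121–39 for Lena.
Lena vs Jonas: 139–21 for Lena.
Lena vs Priya: 121–39 for Lena.
Lena vs Kwame: 126–34 for Lena.
Lena beats every other option head-to-head.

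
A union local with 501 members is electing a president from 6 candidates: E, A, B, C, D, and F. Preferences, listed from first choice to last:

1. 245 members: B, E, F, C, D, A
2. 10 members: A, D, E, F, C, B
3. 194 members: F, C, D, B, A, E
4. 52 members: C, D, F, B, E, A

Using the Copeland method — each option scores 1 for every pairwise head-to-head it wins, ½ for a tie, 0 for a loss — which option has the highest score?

E: beats A, C, and F; loses to B and D → score 3.
A: loses to E, B, C, D, and F → score 0.
B: beats E and A; loses to C, D, and F → score 2.
C: beats A, B, and D; loses to E and F → score 3.
D: beats E, A, and B; loses to C and F → score 3.
F: beats A, B, C, and D; loses to E → score 4.
F has the best pairwise record.

F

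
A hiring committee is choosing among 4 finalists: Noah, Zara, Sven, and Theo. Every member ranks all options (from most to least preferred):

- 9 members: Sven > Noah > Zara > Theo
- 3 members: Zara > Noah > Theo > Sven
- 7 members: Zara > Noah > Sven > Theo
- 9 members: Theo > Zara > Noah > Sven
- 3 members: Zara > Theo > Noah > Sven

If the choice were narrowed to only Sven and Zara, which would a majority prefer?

Voters preferring Sven to Zara: 9; preferring Zara to Sven: 22.
Zara wins the head-to-head.

Zara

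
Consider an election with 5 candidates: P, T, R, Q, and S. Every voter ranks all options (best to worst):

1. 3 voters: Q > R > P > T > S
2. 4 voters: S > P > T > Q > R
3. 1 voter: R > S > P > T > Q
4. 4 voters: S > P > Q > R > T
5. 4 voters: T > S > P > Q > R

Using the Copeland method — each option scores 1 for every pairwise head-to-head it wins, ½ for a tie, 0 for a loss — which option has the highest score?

P: beats T, R, and Q; loses to S → score 3.
T: beats Q; ties R; loses to P and S → score 1.5.
R: ties T; loses to P, Q, and S → score 0.5.
Q: beats R; loses to P, T, and S → score 1.
S: beats P, T, R, and Q → score 4.
S has the best pairwise record.

S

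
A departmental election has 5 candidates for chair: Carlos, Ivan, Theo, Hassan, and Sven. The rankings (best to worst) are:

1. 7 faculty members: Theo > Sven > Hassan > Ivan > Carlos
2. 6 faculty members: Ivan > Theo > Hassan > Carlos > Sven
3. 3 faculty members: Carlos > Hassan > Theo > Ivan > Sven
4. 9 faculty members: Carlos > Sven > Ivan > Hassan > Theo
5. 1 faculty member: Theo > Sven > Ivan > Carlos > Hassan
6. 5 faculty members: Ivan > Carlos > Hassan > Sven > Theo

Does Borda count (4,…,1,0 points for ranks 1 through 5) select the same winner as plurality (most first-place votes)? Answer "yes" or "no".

Borda — scores: Carlos 70, Ivan 74, Theo 56, Hassan 54, Sven 56. Winner: Ivan.
Plurality — first-place votes: Carlos 12, Ivan 11, Theo 8, Hassan 0, Sven 0. Winner: Carlos.
The two methods disagree.

no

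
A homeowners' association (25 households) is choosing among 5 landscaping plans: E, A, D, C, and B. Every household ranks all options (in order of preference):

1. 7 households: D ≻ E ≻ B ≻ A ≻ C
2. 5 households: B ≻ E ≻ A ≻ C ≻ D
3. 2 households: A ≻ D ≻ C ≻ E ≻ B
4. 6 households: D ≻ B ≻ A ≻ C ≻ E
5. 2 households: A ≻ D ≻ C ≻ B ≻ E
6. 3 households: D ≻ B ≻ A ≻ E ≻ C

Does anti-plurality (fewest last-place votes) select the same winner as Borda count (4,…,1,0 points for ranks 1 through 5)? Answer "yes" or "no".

Anti-plurality — last-place votes: E 8, A 0, D 5, C 10, B 2. Winner: A.
Borda — scores: E 41, A 51, D 76, C 19, B 63. Winner: D.
The two methods disagree.

no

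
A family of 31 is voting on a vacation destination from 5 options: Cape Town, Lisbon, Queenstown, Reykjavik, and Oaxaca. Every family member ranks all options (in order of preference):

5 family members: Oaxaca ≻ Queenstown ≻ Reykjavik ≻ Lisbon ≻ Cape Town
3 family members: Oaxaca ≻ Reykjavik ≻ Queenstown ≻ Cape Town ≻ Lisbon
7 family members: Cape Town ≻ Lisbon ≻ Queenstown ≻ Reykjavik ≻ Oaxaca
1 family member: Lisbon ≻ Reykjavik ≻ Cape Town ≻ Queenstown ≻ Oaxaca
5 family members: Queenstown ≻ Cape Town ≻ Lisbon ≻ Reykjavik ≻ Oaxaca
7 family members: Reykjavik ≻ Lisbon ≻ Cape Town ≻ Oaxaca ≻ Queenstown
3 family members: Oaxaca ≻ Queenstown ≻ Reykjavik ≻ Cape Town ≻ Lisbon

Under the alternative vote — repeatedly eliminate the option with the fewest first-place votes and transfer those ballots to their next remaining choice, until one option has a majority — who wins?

Round 1: Cape Town 7, Lisbon 1, Queenstown 5, Reykjavik 7, Oaxaca 11. Eliminate Lisbon.
Round 2: Cape Town 7, Queenstown 5, Reykjavik 8, Oaxaca 11. Eliminate Queenstown.
Round 3: Cape Town 12, Reykjavik 8, Oaxaca 11. Eliminate Reykjavik.
Round 4: Cape Town 20, Oaxaca 11. Cape Town has a majority.

Cape Town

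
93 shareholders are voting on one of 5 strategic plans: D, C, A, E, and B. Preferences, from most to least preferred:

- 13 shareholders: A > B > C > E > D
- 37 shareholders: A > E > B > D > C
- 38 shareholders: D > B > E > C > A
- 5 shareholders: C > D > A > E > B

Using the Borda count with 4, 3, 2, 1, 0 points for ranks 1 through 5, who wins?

D: 13·0 + 37·1 + 38·4 + 5·3 = 204
C: 13·2 + 37·0 + 38·1 + 5·4 = 84
A: 13·4 + 37·4 + 38·0 + 5·2 = 210
E: 13·1 + 37·3 + 38·2 + 5·1 = 205
B: 13·3 + 37·2 + 38·3 + 5·0 = 227
B has the highest Borda score (227).

B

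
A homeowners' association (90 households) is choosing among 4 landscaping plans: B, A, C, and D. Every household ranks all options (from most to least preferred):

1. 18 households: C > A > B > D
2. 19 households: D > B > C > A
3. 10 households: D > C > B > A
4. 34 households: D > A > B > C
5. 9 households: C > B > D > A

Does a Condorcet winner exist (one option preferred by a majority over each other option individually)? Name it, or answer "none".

D vs B: 63–27 for D.
D vs A: 72–18 for D.
D vs C: 63–27 for D.
D beats every other option head-to-head.

D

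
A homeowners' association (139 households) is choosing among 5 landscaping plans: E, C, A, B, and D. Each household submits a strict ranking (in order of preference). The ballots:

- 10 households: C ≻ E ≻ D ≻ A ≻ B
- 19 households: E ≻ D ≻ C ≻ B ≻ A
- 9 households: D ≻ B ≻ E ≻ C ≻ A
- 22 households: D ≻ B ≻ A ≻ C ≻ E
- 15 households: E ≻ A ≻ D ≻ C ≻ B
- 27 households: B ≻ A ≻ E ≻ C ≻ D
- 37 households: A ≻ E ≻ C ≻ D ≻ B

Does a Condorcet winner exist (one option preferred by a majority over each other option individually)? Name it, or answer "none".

none

Checking pairwise contests:
A beats E 86–53.
E beats C 107–32.
B beats A 77–62.
E beats B 81–58.
E beats D 108–31.
Every option loses at least one head-to-head, so there is no Condorcet winner.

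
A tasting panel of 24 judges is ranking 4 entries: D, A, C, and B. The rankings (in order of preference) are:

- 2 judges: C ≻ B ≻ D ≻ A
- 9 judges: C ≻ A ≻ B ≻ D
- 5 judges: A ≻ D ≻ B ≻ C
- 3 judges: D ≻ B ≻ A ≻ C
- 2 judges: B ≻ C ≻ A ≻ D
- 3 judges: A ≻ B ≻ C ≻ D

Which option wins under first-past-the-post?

C

First-place votes: D 3, A 8, C 11, B 2.
C has the most first-place votes.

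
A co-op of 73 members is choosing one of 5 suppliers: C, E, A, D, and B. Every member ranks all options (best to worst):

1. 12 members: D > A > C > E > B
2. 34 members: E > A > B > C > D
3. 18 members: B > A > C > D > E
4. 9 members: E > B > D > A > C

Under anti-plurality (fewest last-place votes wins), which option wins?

A

Last-place votes: C 9, E 18, A 0, D 34, B 12.
A is ranked last by the fewest voters, so A wins.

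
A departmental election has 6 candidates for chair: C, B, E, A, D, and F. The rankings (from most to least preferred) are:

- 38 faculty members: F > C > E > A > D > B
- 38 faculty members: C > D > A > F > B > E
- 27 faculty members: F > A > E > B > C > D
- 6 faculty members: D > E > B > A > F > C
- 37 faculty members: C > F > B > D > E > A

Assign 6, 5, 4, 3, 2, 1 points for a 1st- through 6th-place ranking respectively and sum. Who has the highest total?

C: 38·5 + 38·6 + 27·2 + 6·1 + 37·6 = 700
B: 38·1 + 38·2 + 27·3 + 6·4 + 37·4 = 367
E: 38·4 + 38·1 + 27·4 + 6·5 + 37·2 = 402
A: 38·3 + 38·4 + 27·5 + 6·3 + 37·1 = 456
D: 38·2 + 38·5 + 27·1 + 6·6 + 37·3 = 440
F: 38·6 + 38·3 + 27·6 + 6·2 + 37·5 = 701
F has the highest Borda score (701).

F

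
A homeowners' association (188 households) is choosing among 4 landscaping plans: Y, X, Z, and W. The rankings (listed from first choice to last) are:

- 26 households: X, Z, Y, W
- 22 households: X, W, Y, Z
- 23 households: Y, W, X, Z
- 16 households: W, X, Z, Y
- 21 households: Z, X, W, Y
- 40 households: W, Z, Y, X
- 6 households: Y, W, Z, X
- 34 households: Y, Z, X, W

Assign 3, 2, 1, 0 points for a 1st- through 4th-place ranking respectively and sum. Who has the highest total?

Y: 26·1 + 22·1 + 23·3 + 16·0 + 21·0 + 40·1 + 6·3 + 34·3 = 277
X: 26·3 + 22·3 + 23·1 + 16·2 + 21·2 + 40·0 + 6·0 + 34·1 = 275
Z: 26·2 + 22·0 + 23·0 + 16·1 + 21·3 + 40·2 + 6·1 + 34·2 = 285
W: 26·0 + 22·2 + 23·2 + 16·3 + 21·1 + 40·3 + 6·2 + 34·0 = 291
W has the highest Borda score (291).

W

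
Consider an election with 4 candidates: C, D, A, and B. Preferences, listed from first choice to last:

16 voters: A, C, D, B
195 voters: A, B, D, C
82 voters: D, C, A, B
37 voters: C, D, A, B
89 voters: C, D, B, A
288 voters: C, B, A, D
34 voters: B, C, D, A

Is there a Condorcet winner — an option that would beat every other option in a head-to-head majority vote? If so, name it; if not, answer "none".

C vs D: 464–277 for C.
C vs A: 530–211 for C.
C vs B: 512–229 for C.
C beats every other option head-to-head.

C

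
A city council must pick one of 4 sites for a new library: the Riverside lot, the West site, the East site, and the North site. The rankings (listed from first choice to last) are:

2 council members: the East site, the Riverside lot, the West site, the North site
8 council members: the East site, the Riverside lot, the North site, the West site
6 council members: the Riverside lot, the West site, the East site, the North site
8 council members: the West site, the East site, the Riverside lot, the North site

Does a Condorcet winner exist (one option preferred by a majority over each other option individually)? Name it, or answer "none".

Checking pairwise contests:
the East site beats the Riverside lot 18–6.
the Riverside lot beats the West site 16–8.
the West site beats the East site 14–10.
the Riverside lot beats the North site 24–0.
Every option loses at least one head-to-head, so there is no Condorcet winner.

none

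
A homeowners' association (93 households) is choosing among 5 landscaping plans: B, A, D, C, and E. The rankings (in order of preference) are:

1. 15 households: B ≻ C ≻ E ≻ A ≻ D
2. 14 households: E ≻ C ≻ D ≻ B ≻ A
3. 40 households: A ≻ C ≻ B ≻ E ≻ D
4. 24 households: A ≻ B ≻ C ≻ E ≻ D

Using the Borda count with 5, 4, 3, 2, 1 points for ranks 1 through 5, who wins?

B: 15·5 + 14·2 + 40·3 + 24·4 = 319
A: 15·2 + 14·1 + 40·5 + 24·5 = 364
D: 15·1 + 14·3 + 40·1 + 24·1 = 121
C: 15·4 + 14·4 + 40·4 + 24·3 = 348
E: 15·3 + 14·5 + 40·2 + 24·2 = 243
A has the highest Borda score (364).

A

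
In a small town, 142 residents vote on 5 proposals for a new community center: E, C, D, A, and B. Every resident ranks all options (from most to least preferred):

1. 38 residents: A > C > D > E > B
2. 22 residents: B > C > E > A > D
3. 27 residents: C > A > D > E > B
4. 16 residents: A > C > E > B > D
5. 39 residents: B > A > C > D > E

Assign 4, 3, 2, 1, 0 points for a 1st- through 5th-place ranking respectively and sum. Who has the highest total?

E: 38·1 + 22·2 + 27·1 + 16·2 + 39·0 = 141
C: 38·3 + 22·3 + 27·4 + 16·3 + 39·2 = 414
D: 38·2 + 22·0 + 27·2 + 16·0 + 39·1 = 169
A: 38·4 + 22·1 + 27·3 + 16·4 + 39·3 = 436
B: 38·0 + 22·4 + 27·0 + 16·1 + 39·4 = 260
A has the highest Borda score (436).

A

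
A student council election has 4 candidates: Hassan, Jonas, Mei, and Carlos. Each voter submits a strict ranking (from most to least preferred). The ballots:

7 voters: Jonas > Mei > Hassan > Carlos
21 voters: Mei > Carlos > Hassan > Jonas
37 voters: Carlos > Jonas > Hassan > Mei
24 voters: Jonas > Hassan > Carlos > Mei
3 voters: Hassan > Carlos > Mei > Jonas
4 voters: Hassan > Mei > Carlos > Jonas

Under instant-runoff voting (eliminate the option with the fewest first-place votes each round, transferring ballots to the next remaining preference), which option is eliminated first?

Round 1: Hassan 7, Jonas 31, Mei 21, Carlos 37. Eliminate Hassan.

Hassan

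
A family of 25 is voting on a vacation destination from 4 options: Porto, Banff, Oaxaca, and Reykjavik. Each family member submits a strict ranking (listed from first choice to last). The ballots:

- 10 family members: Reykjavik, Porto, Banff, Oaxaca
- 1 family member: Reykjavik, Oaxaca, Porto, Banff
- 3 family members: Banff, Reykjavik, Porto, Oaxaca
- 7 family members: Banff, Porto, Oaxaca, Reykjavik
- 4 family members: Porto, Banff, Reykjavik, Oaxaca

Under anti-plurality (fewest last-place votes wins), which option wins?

Porto

Last-place votes: Porto 0, Banff 1, Oaxaca 17, Reykjavik 7.
Porto is ranked last by the fewest voters, so Porto wins.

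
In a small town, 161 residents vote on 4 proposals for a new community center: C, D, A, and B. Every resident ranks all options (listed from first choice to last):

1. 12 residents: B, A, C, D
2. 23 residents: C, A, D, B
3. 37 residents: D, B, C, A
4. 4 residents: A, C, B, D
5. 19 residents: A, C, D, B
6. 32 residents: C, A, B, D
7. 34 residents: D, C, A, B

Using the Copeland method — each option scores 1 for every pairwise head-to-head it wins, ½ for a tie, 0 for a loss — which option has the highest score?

C: beats D, A, and B → score 3.
D: beats B; loses to C and A → score 1.
A: beats D and B; loses to C → score 2.
B: loses to C, D, and A → score 0.
C has the best pairwise record.

C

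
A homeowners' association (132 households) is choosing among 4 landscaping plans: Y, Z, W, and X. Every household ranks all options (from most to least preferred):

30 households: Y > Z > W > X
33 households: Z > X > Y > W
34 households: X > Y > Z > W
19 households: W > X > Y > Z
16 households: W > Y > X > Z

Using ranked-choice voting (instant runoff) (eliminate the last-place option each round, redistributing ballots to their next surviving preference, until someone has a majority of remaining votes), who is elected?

Round 1: Y 30, Z 33, W 35, X 34. Eliminate Y.
Round 2: Z 63, W 35, X 34. Eliminate X.
Round 3: Z 97, W 35. Z has a majority.

Z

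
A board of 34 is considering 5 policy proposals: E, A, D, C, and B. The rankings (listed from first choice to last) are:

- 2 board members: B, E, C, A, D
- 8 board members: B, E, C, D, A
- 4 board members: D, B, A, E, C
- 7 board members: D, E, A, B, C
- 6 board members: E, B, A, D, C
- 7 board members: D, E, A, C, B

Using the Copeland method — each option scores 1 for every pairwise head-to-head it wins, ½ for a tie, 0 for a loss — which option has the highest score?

D

E: beats A, C, and B; loses to D → score 3.
A: beats C; loses to E, D, and B → score 1.
D: beats E, A, C, and B → score 4.
C: loses to E, A, D, and B → score 0.
B: beats A and C; loses to E and D → score 2.
D has the best pairwise record.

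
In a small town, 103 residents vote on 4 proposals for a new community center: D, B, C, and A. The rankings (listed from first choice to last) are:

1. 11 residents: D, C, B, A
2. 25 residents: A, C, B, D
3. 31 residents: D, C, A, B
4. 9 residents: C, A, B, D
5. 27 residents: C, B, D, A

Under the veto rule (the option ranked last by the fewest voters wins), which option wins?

C

Last-place votes: D 34, B 31, C 0, A 38.
C is ranked last by the fewest voters, so C wins.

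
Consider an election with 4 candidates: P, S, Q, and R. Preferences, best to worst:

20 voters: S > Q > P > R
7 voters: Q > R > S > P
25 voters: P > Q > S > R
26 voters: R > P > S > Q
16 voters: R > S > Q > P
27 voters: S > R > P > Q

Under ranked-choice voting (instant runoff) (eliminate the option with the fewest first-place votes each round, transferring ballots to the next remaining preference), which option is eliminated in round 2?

Round 1: P 25, S 47, Q 7, R 42. Eliminate Q.
Round 2: P 25, S 47, R 49. Eliminate P.

P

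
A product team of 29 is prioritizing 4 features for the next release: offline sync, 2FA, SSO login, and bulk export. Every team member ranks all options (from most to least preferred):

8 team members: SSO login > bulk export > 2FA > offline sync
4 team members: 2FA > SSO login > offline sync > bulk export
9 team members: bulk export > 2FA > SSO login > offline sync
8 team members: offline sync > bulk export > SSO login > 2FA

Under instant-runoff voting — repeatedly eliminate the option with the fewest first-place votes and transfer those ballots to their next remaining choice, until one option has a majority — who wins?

bulk export

Round 1: offline sync 8, 2FA 4, SSO login 8, bulk export 9. Eliminate 2FA.
Round 2: offline sync 8, SSO login 12, bulk export 9. Eliminate offline sync.
Round 3: SSO login 12, bulk export 17. Bulk export has a majority.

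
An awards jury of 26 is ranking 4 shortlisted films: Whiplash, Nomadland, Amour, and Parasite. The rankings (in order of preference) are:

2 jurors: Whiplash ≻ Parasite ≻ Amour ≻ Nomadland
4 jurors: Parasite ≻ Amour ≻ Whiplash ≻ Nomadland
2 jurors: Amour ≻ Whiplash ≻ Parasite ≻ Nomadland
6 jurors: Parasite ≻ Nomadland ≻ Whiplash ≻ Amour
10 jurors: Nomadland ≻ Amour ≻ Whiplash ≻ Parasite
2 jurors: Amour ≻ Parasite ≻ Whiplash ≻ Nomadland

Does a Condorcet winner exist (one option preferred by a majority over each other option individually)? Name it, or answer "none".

none

Checking pairwise contests:
Nomadland beats Whiplash 16–10.
Parasite beats Nomadland 16–10.
Nomadland beats Amour 16–10.
Whiplash beats Parasite 14–12.
Every option loses at least one head-to-head, so there is no Condorcet winner.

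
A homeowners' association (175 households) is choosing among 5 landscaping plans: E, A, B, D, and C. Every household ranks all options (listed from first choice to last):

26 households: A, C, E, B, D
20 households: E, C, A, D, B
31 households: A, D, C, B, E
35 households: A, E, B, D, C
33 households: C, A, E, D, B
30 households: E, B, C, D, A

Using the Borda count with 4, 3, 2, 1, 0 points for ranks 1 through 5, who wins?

E: 26·2 + 20·4 + 31·0 + 35·3 + 33·2 + 30·4 = 423
A: 26·4 + 20·2 + 31·4 + 35·4 + 33·3 + 30·0 = 507
B: 26·1 + 20·0 + 31·1 + 35·2 + 33·0 + 30·3 = 217
D: 26·0 + 20·1 + 31·3 + 35·1 + 33·1 + 30·1 = 211
C: 26·3 + 20·3 + 31·2 + 35·0 + 33·4 + 30·2 = 392
A has the highest Borda score (507).

A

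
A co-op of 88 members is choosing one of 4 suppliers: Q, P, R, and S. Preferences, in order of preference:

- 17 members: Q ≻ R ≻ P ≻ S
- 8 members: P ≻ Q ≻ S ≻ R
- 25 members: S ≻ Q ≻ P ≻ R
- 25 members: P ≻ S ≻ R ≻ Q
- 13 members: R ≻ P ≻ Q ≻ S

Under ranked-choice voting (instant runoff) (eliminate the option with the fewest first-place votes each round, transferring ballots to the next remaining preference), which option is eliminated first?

Round 1: Q 17, P 33, R 13, S 25. Eliminate R.

R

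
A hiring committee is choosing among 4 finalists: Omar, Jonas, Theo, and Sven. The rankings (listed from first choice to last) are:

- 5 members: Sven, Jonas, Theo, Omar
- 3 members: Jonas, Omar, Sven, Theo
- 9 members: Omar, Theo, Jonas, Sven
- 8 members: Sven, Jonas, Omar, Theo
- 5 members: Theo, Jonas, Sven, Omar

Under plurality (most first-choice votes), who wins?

Sven

First-place votes: Omar 9, Jonas 3, Theo 5, Sven 13.
Sven has the most first-place votes.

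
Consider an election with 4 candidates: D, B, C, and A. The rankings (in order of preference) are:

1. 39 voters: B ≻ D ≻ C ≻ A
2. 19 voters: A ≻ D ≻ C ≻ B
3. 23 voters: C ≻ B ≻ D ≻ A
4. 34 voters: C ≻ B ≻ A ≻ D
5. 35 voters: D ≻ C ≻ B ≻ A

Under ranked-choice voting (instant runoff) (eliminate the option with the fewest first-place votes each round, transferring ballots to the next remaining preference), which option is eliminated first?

Round 1: D 35, B 39, C 57, A 19. Eliminate A.

A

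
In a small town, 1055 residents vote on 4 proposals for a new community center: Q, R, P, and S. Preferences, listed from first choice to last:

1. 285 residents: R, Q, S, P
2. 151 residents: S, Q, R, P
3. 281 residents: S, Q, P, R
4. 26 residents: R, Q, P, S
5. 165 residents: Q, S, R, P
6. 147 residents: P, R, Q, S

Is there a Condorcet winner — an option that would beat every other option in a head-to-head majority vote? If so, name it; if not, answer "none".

Q vs R: 597–458 for Q.
Q vs P: 908–147 for Q.
Q vs S: 623–432 for Q.
Q beats every other option head-to-head.

Q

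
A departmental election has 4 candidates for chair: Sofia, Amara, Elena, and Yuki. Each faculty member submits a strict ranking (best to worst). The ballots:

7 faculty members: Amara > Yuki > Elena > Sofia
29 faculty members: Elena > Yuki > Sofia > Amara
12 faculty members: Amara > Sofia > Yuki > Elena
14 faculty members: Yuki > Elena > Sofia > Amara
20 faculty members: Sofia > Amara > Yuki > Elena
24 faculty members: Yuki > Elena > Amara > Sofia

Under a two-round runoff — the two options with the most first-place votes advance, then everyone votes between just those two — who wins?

Yuki

Round 1 first-place votes: Sofia 20, Amara 19, Elena 29, Yuki 38.
Yuki and Elena advance.
Runoff: Yuki is preferred to Elena by 77 voters; Elena by 29.
Yuki wins the runoff.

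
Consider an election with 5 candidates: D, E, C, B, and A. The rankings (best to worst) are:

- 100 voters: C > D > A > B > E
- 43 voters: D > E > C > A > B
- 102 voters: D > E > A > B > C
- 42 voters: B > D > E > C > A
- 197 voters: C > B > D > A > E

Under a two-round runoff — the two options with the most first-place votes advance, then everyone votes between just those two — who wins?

C

Round 1 first-place votes: D 145, E 0, C 297, B 42, A 0.
C and D advance.
Runoff: C is preferred to D by 297 voters; D by 187.
C wins the runoff.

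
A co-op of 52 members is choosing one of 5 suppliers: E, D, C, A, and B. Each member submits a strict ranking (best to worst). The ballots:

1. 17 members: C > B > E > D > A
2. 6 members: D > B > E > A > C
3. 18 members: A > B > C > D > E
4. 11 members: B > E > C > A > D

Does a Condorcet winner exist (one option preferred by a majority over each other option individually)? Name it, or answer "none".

B vs E: 52–0 for B.
B vs D: 46–6 for B.
B vs C: 35–17 for B.
B vs A: 34–18 for B.
B beats every other option head-to-head.

B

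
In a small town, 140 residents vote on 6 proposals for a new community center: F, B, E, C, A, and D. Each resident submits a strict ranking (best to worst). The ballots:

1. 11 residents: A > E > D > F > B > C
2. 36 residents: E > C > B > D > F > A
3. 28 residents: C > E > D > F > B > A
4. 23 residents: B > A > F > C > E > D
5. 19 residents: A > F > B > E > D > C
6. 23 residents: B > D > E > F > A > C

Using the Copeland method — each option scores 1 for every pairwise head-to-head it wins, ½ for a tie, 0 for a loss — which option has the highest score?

F: beats C and A; loses to B, E, and D → score 2.
B: beats F, C, A, and D; loses to E → score 4.
E: beats F, B, C, A, and D → score 5.
C: beats D; loses to F, B, E, and A → score 1.
A: beats C; loses to F, B, E, and D → score 1.
D: beats F and A; loses to B, E, and C → score 2.
E has the best pairwise record.

E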